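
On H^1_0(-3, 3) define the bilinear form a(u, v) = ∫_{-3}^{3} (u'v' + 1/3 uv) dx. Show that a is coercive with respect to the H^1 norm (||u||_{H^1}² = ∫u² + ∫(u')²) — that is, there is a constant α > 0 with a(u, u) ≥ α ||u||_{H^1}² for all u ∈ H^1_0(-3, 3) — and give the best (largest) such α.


α = (π^2 + 12)/(π^2 + 36)

Coercivity of a(·,·) on H^1_0(-3, 3) means a(u, u) ≥ α ||u||_{H^1}² for every u ∈ H^1_0.
The interval has length L = 6, and Poincaré/coercivity depend only on L. Here a(u, u) = ∫(u')² + (1/3)·∫u².
Here 0 < c = 1/3 < 1. The condition a(u,u) ≥ α||u||_{H^1}² reads (1−α)∫(u')² ≥ (α−c)∫u². Any admissible α is ≤ 1 (rapidly oscillating u have ∫u²/∫(u')² → 0), and α = 1 would force 0 ≥ (1−c)∫u², impossible since c < 1; so 1−α > 0. By the sharp Poincaré inequality on H^1_0 of an interval of length L, ∫(u')² ≥ (π/L)²∫u² with equality for the first sine mode sin(π(x−x₀)/L) (x₀ the left endpoint), so the inequality holds for all u iff (1−α)(π/L)² ≥ α − c, i.e. α ≤ ((π/L)² + c)/((π/L)² + 1) = (1 + c(L/π)²)/(1 + (L/π)²). With (π/L)² = π^2/36 and c = 1/3, the largest admissible constant is α = ((π/L)² + c)/((π/L)² + 1).
Simplifying, α = (π^2 + 12)/(π^2 + 36).


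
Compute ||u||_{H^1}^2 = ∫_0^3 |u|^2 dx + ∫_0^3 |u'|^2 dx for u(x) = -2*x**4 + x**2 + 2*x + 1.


||u||_{H^1}^2 = 170889/7

The H^1 norm (squared) on an interval (0, L) is
  ||u||_{H^1}^2 = ∫_0^L u(x)^2 dx + ∫_0^L u'(x)^2 dx.
Compute u'(x) = -8*x**3 + 2*x + 2.
Then u(x)^2 = 4*x**8 - 4*x**6 - 8*x**5 - 3*x**4 + 4*x**3 + 6*x**2 + 4*x + 1 and u'(x)^2 = 64*x**6 - 32*x**4 - 32*x**3 + 4*x**2 + 8*x + 4.
Integrate each monomial from 0 to 3 using ∫_0^3 c·x^n dx = c·3^(n+1)/(n+1):
  ∫_0^3 u(x)^2 dx = ∫_0^3 (4*x^8 - 4*x^6 - 8*x^5 - 3*x^4 + 4*x^3 + 6*x^2 + 4*x + 1) dx. Term by term:
    ∫_0^3 4*x^8 dx = 8748;  ∫_0^3 -4*x^6 dx = -8748/7;  ∫_0^3 -8*x^5 dx = -972;
    ∫_0^3 -3*x^4 dx = -729/5;  ∫_0^3 4*x^3 dx = 81;  ∫_0^3 6*x^2 dx = 54;
    ∫_0^3 4*x dx = 18;  ∫_0^3 1 dx = 3.
  Sum: 8748 − 8748/7 − 972 − 729/5 + 81 + 54 + 18 + 3 = 228777/35.
  ∫_0^3 u'(x)^2 dx = ∫_0^3 (64*x^6 - 32*x^4 - 32*x^3 + 4*x^2 + 8*x + 4) dx. Term by term:
    ∫_0^3 64*x^6 dx = 139968/7;  ∫_0^3 -32*x^4 dx = -7776/5;  ∫_0^3 -32*x^3 dx = -648;
    ∫_0^3 4*x^2 dx = 36;  ∫_0^3 8*x dx = 36;  ∫_0^3 4 dx = 12.
  Sum: 139968/7 − 7776/5 − 648 + 36 + 36 + 12 = 625668/35.
Adding: ||u||_{H^1}^2 = 228777/35 + 625668/35 = 170889/7.


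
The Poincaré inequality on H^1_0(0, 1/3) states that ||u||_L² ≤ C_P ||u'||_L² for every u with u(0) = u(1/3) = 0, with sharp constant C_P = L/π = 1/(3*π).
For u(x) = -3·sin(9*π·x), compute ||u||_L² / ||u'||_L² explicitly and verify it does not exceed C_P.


||u||_L² / ||u'||_L² = 1/(9*π) < C_P = 1/(3*π).

u(x) = -3·sin(9*π·x), so u'(x) = -27*π*cos(9*π*x).
Writing u(x) = A·sin(kπx/L) with A = -3 and k = 3, use ∫_0^L sin²(kπx/L) dx = L/2 and ∫_0^L cos²(kπx/L) dx = L/2.
u² = 9·sin²(9*π·x) and (u')² = 729*π^2·cos²(9*π·x), and each of sin², cos² integrates to L/2 = 1/6 over (0, 1/3).
∫_0^1/3 u² dx = 3/2, so ||u||_L² = sqrt(6)/2.
∫_0^1/3 (u')² dx = 243*π^2/2, so ||u'||_L² = 9*sqrt(6)*π/2.
Ratio ||u||_L² / ||u'||_L² = 1/(9*π).
Sharp Poincaré constant on H^1_0(0, 1/3) is C_P = L/π = 1/(3*π), achieved by sin(3*π·x).
This is the k = 3 harmonic; the ratio L/(kπ) is strictly less than C_P = L/π, consistent with the sharp inequality ||u||_L² ≤ C_P ||u'||_L².


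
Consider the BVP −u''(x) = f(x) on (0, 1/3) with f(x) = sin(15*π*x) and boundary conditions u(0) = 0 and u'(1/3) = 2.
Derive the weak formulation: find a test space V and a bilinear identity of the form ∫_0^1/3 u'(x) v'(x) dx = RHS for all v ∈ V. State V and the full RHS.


V = {v ∈ H^1(0, 1/3) : v(0) = 0} (test functions vanish at x = 0 where u is specified); weak form: ∫_0^1/3 u'v' dx = ∫_0^1/3 (sin(15*π*x)) v dx + 2·v(1/3) for all v ∈ V.

Multiply both sides by a test function v and integrate from 0 to 1/3:
  ∫_0^1/3 −u''(x) v(x) dx = ∫_0^1/3 f(x) v(x) dx.
Integrate the LHS by parts once:
  ∫_0^1/3 −u'' v dx = −[u'(x) v(x)]_0^1/3 + ∫_0^1/3 u'(x) v'(x) dx.
Thus ∫_0^1/3 u'(x) v'(x) dx = ∫_0^1/3 f(x) v(x) dx + [u'(x) v(x)]_0^1/3.
Choose V so that boundary terms are either known or forced to vanish.
Mixed BC: u(0) = 0 (Dirichlet) and u'(1/3) = 2 (Neumann). Define V = {v ∈ H^1(0, 1/3) : v(0) = 0}. Then [u' v]_0^1/3 = u'(1/3)·v(1/3) − u'(0)·0 = 2·v(1/3).
Weak formulation: find u (satisfying any essential BC) such that ∫_0^1/3 u'(x) v'(x) dx = ∫_0^1/3 f v dx + 2·v(1/3) for all v ∈ V (Dirichlet at 0 absorbed into V; Neumann datum at x = 1/3 contributes the boundary term).
Substituting f(x) = sin(15*π*x), the right-hand side is ∫_0^1/3 (sin(15*π*x)) v dx + 2·v(1/3).


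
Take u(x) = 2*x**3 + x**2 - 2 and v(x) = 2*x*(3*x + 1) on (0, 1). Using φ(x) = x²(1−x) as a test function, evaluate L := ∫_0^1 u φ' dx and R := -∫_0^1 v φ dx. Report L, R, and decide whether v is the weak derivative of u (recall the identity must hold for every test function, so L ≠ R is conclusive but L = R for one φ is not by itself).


LHS = -3/10, RHS = -3/10. Yes, v = u' weakly.

u(x) = 2*x**3 + x**2 - 2, classical derivative u'(x) = 6*x**2 + 2*x.
φ(x) = x²(1−x), so φ'(x) = x*(2 - 3*x).
Note φ(0) = φ(1) = 0, so the boundary term u·φ vanishes.
LHS = ∫_0^1 u(x) φ'(x) dx = ∫_0^1 (-6*x^5 + x^4 + 2*x^3 + 6*x^2 - 4*x) dx. Term by term:
  ∫_0^1 -6*x^5 dx = -1;  ∫_0^1 x^4 dx = 1/5;  ∫_0^1 2*x^3 dx = 1/2;
  ∫_0^1 6*x^2 dx = 2;  ∫_0^1 -4*x dx = -2.
Sum: -1 + 1/5 + 1/2 + 2 − 2 = -3/10.
So LHS = -3/10.
∫_0^1 v(x) φ(x) dx = ∫_0^1 (-6*x^5 + 4*x^4 + 2*x^3) dx. Term by term:
  ∫_0^1 -6*x^5 dx = -1;  ∫_0^1 4*x^4 dx = 4/5;  ∫_0^1 2*x^3 dx = 1/2.
Sum: -1 + 4/5 + 1/2 = 3/10.
So RHS = -∫_0^1 v(x) φ(x) dx = -3/10.
LHS = RHS, so the identity holds for this test φ.
Moreover u is smooth here and v(x) = u'(x) = 6*x**2 + 2*x pointwise, so the identity holds for every test function. Hence v is the weak derivative of u.


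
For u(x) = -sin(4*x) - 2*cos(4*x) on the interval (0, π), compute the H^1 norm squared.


||u||_{H^1(0,π)}^2 = 85*π/2

u'(x) = 8*sin(4*x) - 4*cos(4*x).
Expand u² and (u')² and integrate term by term on (0, π), using: for integers n ≥ 1, ∫_0^π sin²(nx) dx = ∫_0^π cos²(nx) dx = π/2; for n ≠ n', ∫_0^π sin(nx)sin(n'x) dx = ∫_0^π cos(nx)cos(n'x) dx = 0; and by product-to-sum, ∫_0^π sin(nx)cos(n'x) dx = ½∫_0^π [sin((n+n')x) + sin((n−n')x)] dx, which is 0 when n+n' is even and 2n/(n²−n'²) when n+n' is odd (it need not vanish on (0, π)).
  u² squared terms: (-1)²·∫sin(4x)² dx = 1·π/2 = π/2;  (-2)²·∫cos(4x)² dx = 4·π/2 = 2*π.
  u² cross terms: 2·(-1)·(-2)·∫sin(4x)·cos(4x) dx = 4·(0) = 0.
  So ∫_0^π u² dx = π/2 + 2*π + 0 = 5*π/2.
  (u')² squared terms: (-4)²·∫cos(4x)² dx = 16·π/2 = 8*π;  (8)²·∫sin(4x)² dx = 64·π/2 = 32*π.
  (u')² cross terms: 2·(-4)·(8)·∫cos(4x)·sin(4x) dx = -64·(0) = 0.
  So ∫_0^π (u')² dx = 8*π + 32*π + 0 = 40*π.
||u||_{H^1}^2 = (5*π/2) + (40*π) = 85*π/2.


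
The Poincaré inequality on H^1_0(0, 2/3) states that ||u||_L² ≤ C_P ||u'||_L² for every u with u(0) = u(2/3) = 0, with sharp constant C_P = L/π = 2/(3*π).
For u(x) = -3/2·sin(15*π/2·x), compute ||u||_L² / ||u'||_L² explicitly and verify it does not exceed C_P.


||u||_L² / ||u'||_L² = 2/(15*π) < C_P = 2/(3*π).

u(x) = -3/2·sin(15*π/2·x), so u'(x) = -45*π*cos(15*π*x/2)/4.
Writing u(x) = A·sin(kπx/L) with A = -3/2 and k = 5, use ∫_0^L sin²(kπx/L) dx = L/2 and ∫_0^L cos²(kπx/L) dx = L/2.
u² = 9/4·sin²(15*π/2·x) and (u')² = 2025*π^2/16·cos²(15*π/2·x), and each of sin², cos² integrates to L/2 = 1/3 over (0, 2/3).
∫_0^2/3 u² dx = 3/4, so ||u||_L² = sqrt(3)/2.
∫_0^2/3 (u')² dx = 675*π^2/16, so ||u'||_L² = 15*sqrt(3)*π/4.
Ratio ||u||_L² / ||u'||_L² = 2/(15*π).
Sharp Poincaré constant on H^1_0(0, 2/3) is C_P = L/π = 2/(3*π), achieved by sin(3*π/2·x).
This is the k = 5 harmonic; the ratio L/(kπ) is strictly less than C_P = L/π, consistent with the sharp inequality ||u||_L² ≤ C_P ||u'||_L².


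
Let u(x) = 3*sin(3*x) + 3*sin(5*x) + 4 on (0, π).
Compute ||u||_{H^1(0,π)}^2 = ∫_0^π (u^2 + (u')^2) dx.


||u||_{H^1(0,π)}^2 = 128/5 + 178*π

u'(x) = 9*cos(3*x) + 15*cos(5*x).
Expand u² and (u')² and integrate term by term on (0, π), using: for integers n ≥ 1, ∫_0^π sin²(nx) dx = ∫_0^π cos²(nx) dx = π/2; for n ≠ n', ∫_0^π sin(nx)sin(n'x) dx = ∫_0^π cos(nx)cos(n'x) dx = 0; and by product-to-sum, ∫_0^π sin(nx)cos(n'x) dx = ½∫_0^π [sin((n+n')x) + sin((n−n')x)] dx, which is 0 when n+n' is even and 2n/(n²−n'²) when n+n' is odd (it need not vanish on (0, π)). For the constant mode: ∫_0^π 1 dx = π, ∫_0^π cos(nx) dx = 0, ∫_0^π sin(nx) dx = (1−(−1)^n)/n.
  u² squared terms: (4)²·∫1 dx = 16·π = 16*π;  (3)²·∫sin(3x)² dx = 9·π/2 = 9*π/2;  (3)²·∫sin(5x)² dx = 9·π/2 = 9*π/2.
  u² cross terms: 2·(4)·(3)·∫1·sin(3x) dx = 24·(2/3) = 16;  2·(4)·(3)·∫1·sin(5x) dx = 24·(2/5) = 48/5;  2·(3)·(3)·∫sin(3x)·sin(5x) dx = 18·(0) = 0.
  So ∫_0^π u² dx = 16*π + 9*π/2 + 9*π/2 + 16 + 48/5 + 0 = 128/5 + 25*π.
  (u')² squared terms: (9)²·∫cos(3x)² dx = 81·π/2 = 81*π/2;  (15)²·∫cos(5x)² dx = 225·π/2 = 225*π/2.
  (u')² cross terms: 2·(9)·(15)·∫cos(3x)·cos(5x) dx = 270·(0) = 0.
  So ∫_0^π (u')² dx = 81*π/2 + 225*π/2 + 0 = 153*π.
||u||_{H^1}^2 = (128/5 + 25*π) + (153*π) = 128/5 + 178*π.


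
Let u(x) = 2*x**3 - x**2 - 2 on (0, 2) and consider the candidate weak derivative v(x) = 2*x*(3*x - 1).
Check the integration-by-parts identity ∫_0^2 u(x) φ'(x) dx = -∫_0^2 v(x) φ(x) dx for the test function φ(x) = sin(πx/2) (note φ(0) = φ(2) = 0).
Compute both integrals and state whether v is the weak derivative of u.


LHS = -40/π + 192/π^3, RHS = -40/π + 192/π^3. Yes, v = u' weakly.

u(x) = 2*x**3 - x**2 - 2, classical derivative u'(x) = 6*x**2 - 2*x.
φ(x) = sin(πx/2), so φ'(x) = π*cos(π*x/2)/2.
Note φ(0) = φ(2) = 0, so the boundary term u·φ vanishes.
LHS = ∫_0^2 u(x) φ'(x) dx = ∫_0^2 (π*x^3*cos(π*x/2) - π*x^2*cos(π*x/2)/2 - π*cos(π*x/2)) dx. Term by term:
  ∫_0^2 -π*cos(π*x/2) dx = 0;  ∫_0^2 π*x^3*cos(π*x/2) dx = -48/π + 192/π^3;  ∫_0^2 -π*x^2*cos(π*x/2)/2 dx = 8/π.
Sum: 0 + -48/π + 192/π^3 + 8/π = -40/π + 192/π^3.
So LHS = -40/π + 192/π^3.
∫_0^2 v(x) φ(x) dx = ∫_0^2 (6*x^2*sin(π*x/2) - 2*x*sin(π*x/2)) dx. Term by term:
  ∫_0^2 -2*x*sin(π*x/2) dx = -8/π;  ∫_0^2 6*x^2*sin(π*x/2) dx = -192/π^3 + 48/π.
Sum: -8/π + -192/π^3 + 48/π = -192/π^3 + 40/π.
So RHS = -∫_0^2 v(x) φ(x) dx = -40/π + 192/π^3.
LHS = RHS, so the identity holds for this test φ.
Moreover u is smooth here and v(x) = u'(x) = 6*x**2 - 2*x pointwise, so the identity holds for every test function. Hence v is the weak derivative of u.


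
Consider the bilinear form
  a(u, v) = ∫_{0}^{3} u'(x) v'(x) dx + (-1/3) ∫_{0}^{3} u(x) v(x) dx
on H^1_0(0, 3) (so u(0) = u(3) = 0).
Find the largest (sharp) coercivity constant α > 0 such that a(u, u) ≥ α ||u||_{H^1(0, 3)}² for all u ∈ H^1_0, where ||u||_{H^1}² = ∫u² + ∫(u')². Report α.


α = (-3 + π^2)/(9 + π^2)

Coercivity of a(·,·) on H^1_0(0, 3) means a(u, u) ≥ α ||u||_{H^1}² for every u ∈ H^1_0.
The interval has length L = 3, and Poincaré/coercivity depend only on L. Here a(u, u) = ∫(u')² + (-1/3)·∫u².
Here c = -1/3 < 0 with |c| < (π/L)² = π^2/9, so coercivity still holds. The condition a(u,u) ≥ α||u||_{H^1}² reads (1−α)∫(u')² ≥ (α−c)∫u². Any admissible α is ≤ 1 (rapidly oscillating u have ∫u²/∫(u')² → 0), and α = 1 would force 0 ≥ (1−c)∫u², impossible since c < 1; so 1−α > 0. By the sharp Poincaré inequality on H^1_0 of an interval of length L, ∫(u')² ≥ (π/L)²∫u² with equality for the first sine mode sin(π(x−x₀)/L) (x₀ the left endpoint), so the inequality holds for all u iff (1−α)(π/L)² ≥ α − c, i.e. α ≤ ((π/L)² + c)/((π/L)² + 1) = (1 + c(L/π)²)/(1 + (L/π)²). (Direct route, valid since c ≤ 0: Poincaré gives c∫u² ≥ c(L/π)²∫(u')², so a(u,u) ≥ (1 + c(L/π)²)∫(u')², while ||u||_{H^1}² ≤ (1 + (L/π)²)∫(u')²; dividing yields the same α.) With (π/L)² = π^2/9 and c = -1/3, the largest admissible constant is α = ((π/L)² + c)/((π/L)² + 1).
Simplifying, α = (-3 + π^2)/(9 + π^2).


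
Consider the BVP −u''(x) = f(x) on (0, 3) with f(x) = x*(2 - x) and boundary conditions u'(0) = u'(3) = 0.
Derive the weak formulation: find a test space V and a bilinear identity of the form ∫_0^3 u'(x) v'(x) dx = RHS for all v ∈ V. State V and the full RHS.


V = H^1(0, 3) (no boundary constraint on v; u is determined up to an additive constant); weak form: ∫_0^3 u'v' dx = ∫_0^3 (x*(2 - x)) v dx for all v ∈ V.

Multiply both sides by a test function v and integrate from 0 to 3:
  ∫_0^3 −u''(x) v(x) dx = ∫_0^3 f(x) v(x) dx.
Integrate the LHS by parts once:
  ∫_0^3 −u'' v dx = −[u'(x) v(x)]_0^3 + ∫_0^3 u'(x) v'(x) dx.
Thus ∫_0^3 u'(x) v'(x) dx = ∫_0^3 f(x) v(x) dx + [u'(x) v(x)]_0^3.
Choose V so that boundary terms are either known or forced to vanish.
u has homogeneous Neumann: u'(0) = u'(3) = 0. So [u' v]_0^3 = 0·v(3) − 0·v(0) = 0 for any v; take V = H^1(0, 3).
Weak formulation: find u (satisfying any essential BC) such that ∫_0^3 u'(x) v'(x) dx = ∫_0^3 f v dx for all v ∈ V (homogeneous Neumann, so boundary terms vanish).
Substituting f(x) = x*(2 - x), the right-hand side is ∫_0^3 (x*(2 - x)) v dx.
Compatibility check (pure Neumann): taking v ≡ 1 ∈ V gives 0 = ∫_0^3 f dx + (0) − (0), i.e. ∫_0^3 f dx must equal u'(0) − u'(3) = 0. Indeed ∫_0^3 (x*(2 - x)) dx = 0, so the data are compatible. The solution is then unique only up to an additive constant (fix it e.g. by requiring ∫_0^3 u dx = 0).


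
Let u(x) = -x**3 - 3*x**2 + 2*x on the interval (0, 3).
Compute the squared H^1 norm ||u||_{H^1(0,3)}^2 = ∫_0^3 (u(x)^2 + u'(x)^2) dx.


||u||_{H^1}^2 = 82734/35

The H^1 norm (squared) on an interval (0, L) is
  ||u||_{H^1}^2 = ∫_0^L u(x)^2 dx + ∫_0^L u'(x)^2 dx.
Compute u'(x) = -3*x**2 - 6*x + 2.
Then u(x)^2 = x**6 + 6*x**5 + 5*x**4 - 12*x**3 + 4*x**2 and u'(x)^2 = 9*x**4 + 36*x**3 + 24*x**2 - 24*x + 4.
Integrate each monomial from 0 to 3 using ∫_0^3 c·x^n dx = c·3^(n+1)/(n+1):
  ∫_0^3 u(x)^2 dx = ∫_0^3 (x^6 + 6*x^5 + 5*x^4 - 12*x^3 + 4*x^2) dx. Term by term:
    ∫_0^3 x^6 dx = 2187/7;  ∫_0^3 6*x^5 dx = 729;  ∫_0^3 5*x^4 dx = 243;
    ∫_0^3 -12*x^3 dx = -243;  ∫_0^3 4*x^2 dx = 36.
  Sum: 2187/7 + 729 + 243 − 243 + 36 = 7542/7.
  ∫_0^3 u'(x)^2 dx = ∫_0^3 (9*x^4 + 36*x^3 + 24*x^2 - 24*x + 4) dx. Term by term:
    ∫_0^3 9*x^4 dx = 2187/5;  ∫_0^3 36*x^3 dx = 729;  ∫_0^3 24*x^2 dx = 216;
    ∫_0^3 -24*x dx = -108;  ∫_0^3 4 dx = 12.
  Sum: 2187/5 + 729 + 216 − 108 + 12 = 6432/5.
Adding: ||u||_{H^1}^2 = 7542/7 + 6432/5 = 82734/35.


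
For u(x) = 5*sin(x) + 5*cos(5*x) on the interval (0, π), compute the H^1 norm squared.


||u||_{H^1(0,π)}^2 = 350*π

u'(x) = -25*sin(5*x) + 5*cos(x).
Expand u² and (u')² and integrate term by term on (0, π), using: for integers n ≥ 1, ∫_0^π sin²(nx) dx = ∫_0^π cos²(nx) dx = π/2; for n ≠ n', ∫_0^π sin(nx)sin(n'x) dx = ∫_0^π cos(nx)cos(n'x) dx = 0; and by product-to-sum, ∫_0^π sin(nx)cos(n'x) dx = ½∫_0^π [sin((n+n')x) + sin((n−n')x)] dx, which is 0 when n+n' is even and 2n/(n²−n'²) when n+n' is odd (it need not vanish on (0, π)).
  u² squared terms: (5)²·∫cos(5x)² dx = 25·π/2 = 25*π/2;  (5)²·∫sin(x)² dx = 25·π/2 = 25*π/2.
  u² cross terms: 2·(5)·(5)·∫cos(5x)·sin(x) dx = 50·(0) = 0.
  So ∫_0^π u² dx = 25*π/2 + 25*π/2 + 0 = 25*π.
  (u')² squared terms: (-25)²·∫sin(5x)² dx = 625·π/2 = 625*π/2;  (5)²·∫cos(x)² dx = 25·π/2 = 25*π/2.
  (u')² cross terms: 2·(-25)·(5)·∫sin(5x)·cos(x) dx = -250·(0) = 0.
  So ∫_0^π (u')² dx = 625*π/2 + 25*π/2 + 0 = 325*π.
||u||_{H^1}^2 = (25*π) + (325*π) = 350*π.


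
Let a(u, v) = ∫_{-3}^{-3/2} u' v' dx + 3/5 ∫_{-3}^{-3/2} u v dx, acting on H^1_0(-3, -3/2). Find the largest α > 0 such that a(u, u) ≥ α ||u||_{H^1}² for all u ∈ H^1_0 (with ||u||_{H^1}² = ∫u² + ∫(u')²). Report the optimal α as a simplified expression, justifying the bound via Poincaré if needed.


α = (27 + 20*π^2)/(5*(9 + 4*π^2))

Coercivity of a(·,·) on H^1_0(-3, -3/2) means a(u, u) ≥ α ||u||_{H^1}² for every u ∈ H^1_0.
The interval has length L = 3/2, and Poincaré/coercivity depend only on L. Here a(u, u) = ∫(u')² + (3/5)·∫u².
Here 0 < c = 3/5 < 1. The condition a(u,u) ≥ α||u||_{H^1}² reads (1−α)∫(u')² ≥ (α−c)∫u². Any admissible α is ≤ 1 (rapidly oscillating u have ∫u²/∫(u')² → 0), and α = 1 would force 0 ≥ (1−c)∫u², impossible since c < 1; so 1−α > 0. By the sharp Poincaré inequality on H^1_0 of an interval of length L, ∫(u')² ≥ (π/L)²∫u² with equality for the first sine mode sin(π(x−x₀)/L) (x₀ the left endpoint), so the inequality holds for all u iff (1−α)(π/L)² ≥ α − c, i.e. α ≤ ((π/L)² + c)/((π/L)² + 1) = (1 + c(L/π)²)/(1 + (L/π)²). With (π/L)² = 4*π^2/9 and c = 3/5, the largest admissible constant is α = ((π/L)² + c)/((π/L)² + 1).
Simplifying, α = (27 + 20*π^2)/(5*(9 + 4*π^2)).


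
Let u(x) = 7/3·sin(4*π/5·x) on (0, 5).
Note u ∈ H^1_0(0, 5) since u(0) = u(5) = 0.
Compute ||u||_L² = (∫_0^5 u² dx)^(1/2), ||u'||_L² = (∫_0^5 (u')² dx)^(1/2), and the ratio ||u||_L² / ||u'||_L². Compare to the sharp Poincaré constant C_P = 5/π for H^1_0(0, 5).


||u||_L² / ||u'||_L² = 5/(4*π) < C_P = 5/π.

u(x) = 7/3·sin(4*π/5·x), so u'(x) = 28*π*cos(4*π*x/5)/15.
Writing u(x) = A·sin(kπx/L) with A = 7/3 and k = 4, use ∫_0^L sin²(kπx/L) dx = L/2 and ∫_0^L cos²(kπx/L) dx = L/2.
u² = 49/9·sin²(4*π/5·x) and (u')² = 784*π^2/225·cos²(4*π/5·x), and each of sin², cos² integrates to L/2 = 5/2 over (0, 5).
∫_0^5 u² dx = 245/18, so ||u||_L² = 7*sqrt(10)/6.
∫_0^5 (u')² dx = 392*π^2/45, so ||u'||_L² = 14*sqrt(10)*π/15.
Ratio ||u||_L² / ||u'||_L² = 5/(4*π).
Sharp Poincaré constant on H^1_0(0, 5) is C_P = L/π = 5/π, achieved by sin(π/5·x).
This is the k = 4 harmonic; the ratio L/(kπ) is strictly less than C_P = L/π, consistent with the sharp inequality ||u||_L² ≤ C_P ||u'||_L².


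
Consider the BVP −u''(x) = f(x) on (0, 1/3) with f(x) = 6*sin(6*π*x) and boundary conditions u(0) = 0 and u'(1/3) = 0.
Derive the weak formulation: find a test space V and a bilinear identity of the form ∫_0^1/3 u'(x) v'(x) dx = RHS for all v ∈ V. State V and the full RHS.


V = {v ∈ H^1(0, 1/3) : v(0) = 0} (test functions vanish at x = 0 where u is specified); weak form: ∫_0^1/3 u'v' dx = ∫_0^1/3 (6*sin(6*π*x)) v dx for all v ∈ V.

Multiply both sides by a test function v and integrate from 0 to 1/3:
  ∫_0^1/3 −u''(x) v(x) dx = ∫_0^1/3 f(x) v(x) dx.
Integrate the LHS by parts once:
  ∫_0^1/3 −u'' v dx = −[u'(x) v(x)]_0^1/3 + ∫_0^1/3 u'(x) v'(x) dx.
Thus ∫_0^1/3 u'(x) v'(x) dx = ∫_0^1/3 f(x) v(x) dx + [u'(x) v(x)]_0^1/3.
Choose V so that boundary terms are either known or forced to vanish.
Mixed BC: u(0) = 0 (Dirichlet) and u'(1/3) = 0 (Neumann). Define V = {v ∈ H^1(0, 1/3) : v(0) = 0}. Then [u' v]_0^1/3 = u'(1/3)·v(1/3) − u'(0)·0 = 0.
Weak formulation: find u (satisfying any essential BC) such that ∫_0^1/3 u'(x) v'(x) dx = ∫_0^1/3 f v dx for all v ∈ V (Dirichlet at 0 absorbed into V; the Neumann datum at x = 1/3 is zero, so no boundary term remains).
Substituting f(x) = 6*sin(6*π*x), the right-hand side is ∫_0^1/3 (6*sin(6*π*x)) v dx.


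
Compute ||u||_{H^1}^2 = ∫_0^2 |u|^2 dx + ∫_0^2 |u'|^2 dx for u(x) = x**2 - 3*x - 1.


||u||_{H^1}^2 = 296/15

The H^1 norm (squared) on an interval (0, L) is
  ||u||_{H^1}^2 = ∫_0^L u(x)^2 dx + ∫_0^L u'(x)^2 dx.
Compute u'(x) = 2*x - 3.
Then u(x)^2 = x**4 - 6*x**3 + 7*x**2 + 6*x + 1 and u'(x)^2 = 4*x**2 - 12*x + 9.
Integrate each monomial from 0 to 2 using ∫_0^2 c·x^n dx = c·2^(n+1)/(n+1):
  ∫_0^2 u(x)^2 dx = ∫_0^2 (x^4 - 6*x^3 + 7*x^2 + 6*x + 1) dx. Term by term:
    ∫_0^2 x^4 dx = 32/5;  ∫_0^2 -6*x^3 dx = -24;  ∫_0^2 7*x^2 dx = 56/3;
    ∫_0^2 6*x dx = 12;  ∫_0^2 1 dx = 2.
  Sum: 32/5 − 24 + 56/3 + 12 + 2 = 226/15.
  ∫_0^2 u'(x)^2 dx = ∫_0^2 (4*x^2 - 12*x + 9) dx. Term by term:
    ∫_0^2 4*x^2 dx = 32/3;  ∫_0^2 -12*x dx = -24;  ∫_0^2 9 dx = 18.
  Sum: 32/3 − 24 + 18 = 14/3.
Adding: ||u||_{H^1}^2 = 226/15 + 14/3 = 296/15.


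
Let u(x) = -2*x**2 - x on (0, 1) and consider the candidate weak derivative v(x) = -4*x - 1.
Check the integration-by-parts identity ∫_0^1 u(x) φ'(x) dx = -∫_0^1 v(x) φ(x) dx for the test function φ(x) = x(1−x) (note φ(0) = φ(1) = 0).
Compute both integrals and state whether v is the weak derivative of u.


LHS = 1/2, RHS = 1/2. Yes, v = u' weakly.

u(x) = -2*x**2 - x, classical derivative u'(x) = -4*x - 1.
φ(x) = x(1−x), so φ'(x) = 1 - 2*x.
Note φ(0) = φ(1) = 0, so the boundary term u·φ vanishes.
LHS = ∫_0^1 u(x) φ'(x) dx = ∫_0^1 (4*x^3 - x) dx. Term by term:
  ∫_0^1 4*x^3 dx = 1;  ∫_0^1 -x dx = -1/2.
Sum: 1 − 1/2 = 1/2.
So LHS = 1/2.
∫_0^1 v(x) φ(x) dx = ∫_0^1 (4*x^3 - 3*x^2 - x) dx. Term by term:
  ∫_0^1 4*x^3 dx = 1;  ∫_0^1 -3*x^2 dx = -1;  ∫_0^1 -x dx = -1/2.
Sum: 1 − 1 − 1/2 = -1/2.
So RHS = -∫_0^1 v(x) φ(x) dx = 1/2.
LHS = RHS, so the identity holds for this test φ.
Moreover u is smooth here and v(x) = u'(x) = -4*x - 1 pointwise, so the identity holds for every test function. Hence v is the weak derivative of u.


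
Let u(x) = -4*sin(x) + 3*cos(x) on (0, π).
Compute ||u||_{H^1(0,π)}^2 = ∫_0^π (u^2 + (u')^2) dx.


||u||_{H^1(0,π)}^2 = 25*π

u'(x) = -3*sin(x) - 4*cos(x).
Expand u² and (u')² and integrate term by term on (0, π), using: for integers n ≥ 1, ∫_0^π sin²(nx) dx = ∫_0^π cos²(nx) dx = π/2; for n ≠ n', ∫_0^π sin(nx)sin(n'x) dx = ∫_0^π cos(nx)cos(n'x) dx = 0; and by product-to-sum, ∫_0^π sin(nx)cos(n'x) dx = ½∫_0^π [sin((n+n')x) + sin((n−n')x)] dx, which is 0 when n+n' is even and 2n/(n²−n'²) when n+n' is odd (it need not vanish on (0, π)).
  u² squared terms: (-4)²·∫sin(x)² dx = 16·π/2 = 8*π;  (3)²·∫cos(x)² dx = 9·π/2 = 9*π/2.
  u² cross terms: 2·(-4)·(3)·∫sin(x)·cos(x) dx = -24·(0) = 0.
  So ∫_0^π u² dx = 8*π + 9*π/2 + 0 = 25*π/2.
  (u')² squared terms: (-4)²·∫cos(x)² dx = 16·π/2 = 8*π;  (-3)²·∫sin(x)² dx = 9·π/2 = 9*π/2.
  (u')² cross terms: 2·(-4)·(-3)·∫cos(x)·sin(x) dx = 24·(0) = 0.
  So ∫_0^π (u')² dx = 8*π + 9*π/2 + 0 = 25*π/2.
||u||_{H^1}^2 = (25*π/2) + (25*π/2) = 25*π.


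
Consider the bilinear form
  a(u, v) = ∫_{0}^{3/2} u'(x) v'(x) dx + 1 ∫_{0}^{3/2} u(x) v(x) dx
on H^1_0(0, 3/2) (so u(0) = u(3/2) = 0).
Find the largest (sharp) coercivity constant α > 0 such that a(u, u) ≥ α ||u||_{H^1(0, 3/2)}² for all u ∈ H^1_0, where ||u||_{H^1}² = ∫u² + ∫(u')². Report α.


α = 1

Coercivity of a(·,·) on H^1_0(0, 3/2) means a(u, u) ≥ α ||u||_{H^1}² for every u ∈ H^1_0.
The interval has length L = 3/2, and Poincaré/coercivity depend only on L. Here a(u, u) = ∫(u')² + (1)·∫u².
Here c = 1 ≥ 1, so a(u,u) = ∫(u')² + c∫u² ≥ ∫(u')² + ∫u² = ||u||_{H^1}², i.e. α = 1 works. No larger α is possible: a(u,u) ≥ α||u||_{H^1}² means (1−α)∫(u')² ≥ (α−c)∫u², and for the modes u_n = sin(nπ(x−x₀)/L) (x₀ the left endpoint) one has ∫u_n²/∫(u_n')² = (L/(nπ))² → 0, so a(u_n,u_n)/||u_n||_{H^1}² → 1. Hence the optimal constant is α = 1.
Therefore α = 1.


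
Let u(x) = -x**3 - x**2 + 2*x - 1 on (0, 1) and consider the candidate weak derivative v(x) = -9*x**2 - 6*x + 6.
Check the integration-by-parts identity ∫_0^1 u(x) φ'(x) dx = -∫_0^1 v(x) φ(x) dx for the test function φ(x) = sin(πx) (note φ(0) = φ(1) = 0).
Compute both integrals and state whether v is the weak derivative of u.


LHS = (-12 + π^2)/π^3, RHS = -36/π^3 + 3/π. No, v is not the weak derivative of u.

u(x) = -x**3 - x**2 + 2*x - 1, classical derivative u'(x) = -3*x**2 - 2*x + 2.
φ(x) = sin(πx), so φ'(x) = π*cos(π*x).
Note φ(0) = φ(1) = 0, so the boundary term u·φ vanishes.
LHS = ∫_0^1 u(x) φ'(x) dx = ∫_0^1 (-π*x^3*cos(π*x) - π*x^2*cos(π*x) + 2*π*x*cos(π*x) - π*cos(π*x)) dx. Term by term:
  ∫_0^1 -π*cos(π*x) dx = 0;  ∫_0^1 -π*x^2*cos(π*x) dx = 2/π;  ∫_0^1 -π*x^3*cos(π*x) dx = -12/π^3 + 3/π;
  ∫_0^1 2*π*x*cos(π*x) dx = -4/π.
Sum: 0 + 2/π + -12/π^3 + 3/π − 4/π = (-12 + π^2)/π^3.
So LHS = (-12 + π^2)/π^3.
∫_0^1 v(x) φ(x) dx = ∫_0^1 (-9*x^2*sin(π*x) - 6*x*sin(π*x) + 6*sin(π*x)) dx. Term by term:
  ∫_0^1 6*sin(π*x) dx = 12/π;  ∫_0^1 -9*x^2*sin(π*x) dx = -9/π + 36/π^3;  ∫_0^1 -6*x*sin(π*x) dx = -6/π.
Sum: 12/π + -9/π + 36/π^3 − 6/π = -3/π + 36/π^3.
So RHS = -∫_0^1 v(x) φ(x) dx = -36/π^3 + 3/π.
LHS − RHS = -2/π + 24/π^3 ≠ 0, so the identity fails.
(For a valid weak derivative the identity must hold for EVERY test function, in particular this one. The failure shows v is NOT the weak derivative of u.)
Correct weak derivative would be u'(x) = -3*x**2 - 2*x + 2.


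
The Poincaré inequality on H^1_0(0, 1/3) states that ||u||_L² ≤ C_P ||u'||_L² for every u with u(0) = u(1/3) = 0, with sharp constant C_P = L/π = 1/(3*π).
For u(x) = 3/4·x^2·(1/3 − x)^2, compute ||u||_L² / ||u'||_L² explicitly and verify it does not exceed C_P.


||u||_L² / ||u'||_L² = sqrt(3)/18 < C_P = 1/(3*π).

u(x) = 3/4·x^2·(1/3 − x)^2, so u'(x) = x*(3*x - 1)*(6*x - 1)/6.
u(x) = 3/4·x^2·(1/3 − x)^2 vanishes at x = 0 and x = 1/3, so u ∈ H^1_0(0, 1/3). Differentiate via the product rule and integrate the resulting polynomials term by term.
  ∫_0^1/3 u² dx = ∫_0^1/3 (9*x^8/16 - 3*x^7/4 + 3*x^6/8 - x^5/12 + x^4/144) dx. Term by term:
    ∫_0^1/3 9*x^8/16 dx = 1/314928;  ∫_0^1/3 -3*x^7/4 dx = -1/69984;  ∫_0^1/3 3*x^6/8 dx = 1/40824;
    ∫_0^1/3 -x^5/12 dx = -1/52488;  ∫_0^1/3 x^4/144 dx = 1/174960.
  Sum: 1/314928 − 1/69984 + 1/40824 − 1/52488 + 1/174960 = 1/22044960.
  ∫_0^1/3 (u')² dx = ∫_0^1/3 (9*x^6 - 9*x^5 + 13*x^4/4 - x^3/2 + x^2/36) dx. Term by term:
    ∫_0^1/3 9*x^6 dx = 1/1701;  ∫_0^1/3 -9*x^5 dx = -1/486;  ∫_0^1/3 13*x^4/4 dx = 13/4860;
    ∫_0^1/3 -x^3/2 dx = -1/648;  ∫_0^1/3 x^2/36 dx = 1/2916.
  Sum: 1/1701 − 1/486 + 13/4860 − 1/648 + 1/2916 = 1/204120.
∫_0^1/3 u² dx = 1/22044960, so ||u||_L² = sqrt(210)/68040.
∫_0^1/3 (u')² dx = 1/204120, so ||u'||_L² = sqrt(70)/3780.
Ratio ||u||_L² / ||u'||_L² = sqrt(3)/18.
Sharp Poincaré constant on H^1_0(0, 1/3) is C_P = L/π = 1/(3*π), achieved by sin(3*π·x).
A polynomial bump cannot attain the sharp Poincaré constant (only the first sine eigenfunction does), so the ratio is strictly less than C_P, consistent with ||u||_L² ≤ C_P ||u'||_L².


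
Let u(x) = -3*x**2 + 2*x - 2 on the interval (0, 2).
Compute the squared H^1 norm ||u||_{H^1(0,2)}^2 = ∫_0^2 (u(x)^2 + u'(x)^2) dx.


||u||_{H^1}^2 = 1504/15

The H^1 norm (squared) on an interval (0, L) is
  ||u||_{H^1}^2 = ∫_0^L u(x)^2 dx + ∫_0^L u'(x)^2 dx.
Compute u'(x) = 2 - 6*x.
Then u(x)^2 = 9*x**4 - 12*x**3 + 16*x**2 - 8*x + 4 and u'(x)^2 = 36*x**2 - 24*x + 4.
Integrate each monomial from 0 to 2 using ∫_0^2 c·x^n dx = c·2^(n+1)/(n+1):
  ∫_0^2 u(x)^2 dx = ∫_0^2 (9*x^4 - 12*x^3 + 16*x^2 - 8*x + 4) dx. Term by term:
    ∫_0^2 9*x^4 dx = 288/5;  ∫_0^2 -12*x^3 dx = -48;  ∫_0^2 16*x^2 dx = 128/3;
    ∫_0^2 -8*x dx = -16;  ∫_0^2 4 dx = 8.
  Sum: 288/5 − 48 + 128/3 − 16 + 8 = 664/15.
  ∫_0^2 u'(x)^2 dx = ∫_0^2 (36*x^2 - 24*x + 4) dx. Term by term:
    ∫_0^2 36*x^2 dx = 96;  ∫_0^2 -24*x dx = -48;  ∫_0^2 4 dx = 8.
  Sum: 96 − 48 + 8 = 56.
Adding: ||u||_{H^1}^2 = 664/15 + 56 = 1504/15.


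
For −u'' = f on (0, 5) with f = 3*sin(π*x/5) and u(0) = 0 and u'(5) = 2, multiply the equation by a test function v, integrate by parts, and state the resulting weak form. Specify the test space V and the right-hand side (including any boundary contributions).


V = {v ∈ H^1(0, 5) : v(0) = 0} (test functions vanish at x = 0 where u is specified); weak form: ∫_0^5 u'v' dx = ∫_0^5 (3*sin(π*x/5)) v dx + 2·v(5) for all v ∈ V.

Multiply both sides by a test function v and integrate from 0 to 5:
  ∫_0^5 −u''(x) v(x) dx = ∫_0^5 f(x) v(x) dx.
Integrate the LHS by parts once:
  ∫_0^5 −u'' v dx = −[u'(x) v(x)]_0^5 + ∫_0^5 u'(x) v'(x) dx.
Thus ∫_0^5 u'(x) v'(x) dx = ∫_0^5 f(x) v(x) dx + [u'(x) v(x)]_0^5.
Choose V so that boundary terms are either known or forced to vanish.
Mixed BC: u(0) = 0 (Dirichlet) and u'(5) = 2 (Neumann). Define V = {v ∈ H^1(0, 5) : v(0) = 0}. Then [u' v]_0^5 = u'(5)·v(5) − u'(0)·0 = 2·v(5).
Weak formulation: find u (satisfying any essential BC) such that ∫_0^5 u'(x) v'(x) dx = ∫_0^5 f v dx + 2·v(5) for all v ∈ V (Dirichlet at 0 absorbed into V; Neumann datum at x = 5 contributes the boundary term).
Substituting f(x) = 3*sin(π*x/5), the right-hand side is ∫_0^5 (3*sin(π*x/5)) v dx + 2·v(5).


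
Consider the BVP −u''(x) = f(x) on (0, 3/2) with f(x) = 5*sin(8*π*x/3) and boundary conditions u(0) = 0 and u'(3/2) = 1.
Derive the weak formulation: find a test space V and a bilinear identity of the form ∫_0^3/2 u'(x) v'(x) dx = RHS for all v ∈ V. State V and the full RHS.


V = {v ∈ H^1(0, 3/2) : v(0) = 0} (test functions vanish at x = 0 where u is specified); weak form: ∫_0^3/2 u'v' dx = ∫_0^3/2 (5*sin(8*π*x/3)) v dx + v(3/2) for all v ∈ V.

Multiply both sides by a test function v and integrate from 0 to 3/2:
  ∫_0^3/2 −u''(x) v(x) dx = ∫_0^3/2 f(x) v(x) dx.
Integrate the LHS by parts once:
  ∫_0^3/2 −u'' v dx = −[u'(x) v(x)]_0^3/2 + ∫_0^3/2 u'(x) v'(x) dx.
Thus ∫_0^3/2 u'(x) v'(x) dx = ∫_0^3/2 f(x) v(x) dx + [u'(x) v(x)]_0^3/2.
Choose V so that boundary terms are either known or forced to vanish.
Mixed BC: u(0) = 0 (Dirichlet) and u'(3/2) = 1 (Neumann). Define V = {v ∈ H^1(0, 3/2) : v(0) = 0}. Then [u' v]_0^3/2 = u'(3/2)·v(3/2) − u'(0)·0 = v(3/2).
Weak formulation: find u (satisfying any essential BC) such that ∫_0^3/2 u'(x) v'(x) dx = ∫_0^3/2 f v dx + v(3/2) for all v ∈ V (Dirichlet at 0 absorbed into V; Neumann datum at x = 3/2 contributes the boundary term).
Substituting f(x) = 5*sin(8*π*x/3), the right-hand side is ∫_0^3/2 (5*sin(8*π*x/3)) v dx + v(3/2).


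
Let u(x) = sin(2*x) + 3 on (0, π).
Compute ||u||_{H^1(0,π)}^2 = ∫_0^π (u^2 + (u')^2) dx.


||u||_{H^1(0,π)}^2 = 23*π/2

u'(x) = 2*cos(2*x).
Expand u² and (u')² and integrate term by term on (0, π), using: for integers n ≥ 1, ∫_0^π sin²(nx) dx = ∫_0^π cos²(nx) dx = π/2; for n ≠ n', ∫_0^π sin(nx)sin(n'x) dx = ∫_0^π cos(nx)cos(n'x) dx = 0; and by product-to-sum, ∫_0^π sin(nx)cos(n'x) dx = ½∫_0^π [sin((n+n')x) + sin((n−n')x)] dx, which is 0 when n+n' is even and 2n/(n²−n'²) when n+n' is odd (it need not vanish on (0, π)). For the constant mode: ∫_0^π 1 dx = π, ∫_0^π cos(nx) dx = 0, ∫_0^π sin(nx) dx = (1−(−1)^n)/n.
  u² squared terms: (3)²·∫1 dx = 9·π = 9*π;  (1)²·∫sin(2x)² dx = 1·π/2 = π/2.
  u² cross terms: 2·(3)·(1)·∫1·sin(2x) dx = 6·(0) = 0.
  So ∫_0^π u² dx = 9*π + π/2 + 0 = 19*π/2.
  (u')² squared terms: (2)²·∫cos(2x)² dx = 4·π/2 = 2*π.
  So ∫_0^π (u')² dx = 2*π.
||u||_{H^1}^2 = (19*π/2) + (2*π) = 23*π/2.


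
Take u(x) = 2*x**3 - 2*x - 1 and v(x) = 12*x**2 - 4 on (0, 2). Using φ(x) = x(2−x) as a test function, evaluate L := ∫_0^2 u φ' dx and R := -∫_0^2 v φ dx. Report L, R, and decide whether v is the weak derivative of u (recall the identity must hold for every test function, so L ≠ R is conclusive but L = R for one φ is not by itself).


LHS = -104/15, RHS = -208/15. No, v is not the weak derivative of u.

u(x) = 2*x**3 - 2*x - 1, classical derivative u'(x) = 6*x**2 - 2.
φ(x) = x(2−x), so φ'(x) = 2 - 2*x.
Note φ(0) = φ(2) = 0, so the boundary term u·φ vanishes.
LHS = ∫_0^2 u(x) φ'(x) dx = ∫_0^2 (-4*x^4 + 4*x^3 + 4*x^2 - 2*x - 2) dx. Term by term:
  ∫_0^2 -4*x^4 dx = -128/5;  ∫_0^2 4*x^3 dx = 16;  ∫_0^2 4*x^2 dx = 32/3;
  ∫_0^2 -2*x dx = -4;  ∫_0^2 -2 dx = -4.
Sum: -128/5 + 16 + 32/3 − 4 − 4 = -104/15.
So LHS = -104/15.
∫_0^2 v(x) φ(x) dx = ∫_0^2 (-12*x^4 + 24*x^3 + 4*x^2 - 8*x) dx. Term by term:
  ∫_0^2 -12*x^4 dx = -384/5;  ∫_0^2 24*x^3 dx = 96;  ∫_0^2 4*x^2 dx = 32/3;
  ∫_0^2 -8*x dx = -16.
Sum: -384/5 + 96 + 32/3 − 16 = 208/15.
So RHS = -∫_0^2 v(x) φ(x) dx = -208/15.
LHS − RHS = 104/15 ≠ 0, so the identity fails.
(For a valid weak derivative the identity must hold for EVERY test function, in particular this one. The failure shows v is NOT the weak derivative of u.)
Correct weak derivative would be u'(x) = 6*x**2 - 2.


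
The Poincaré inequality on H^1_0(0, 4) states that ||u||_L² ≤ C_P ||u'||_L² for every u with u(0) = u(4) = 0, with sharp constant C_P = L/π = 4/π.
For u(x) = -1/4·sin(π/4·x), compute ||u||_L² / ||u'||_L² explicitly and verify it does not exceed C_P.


||u||_L² / ||u'||_L² = 4/π = C_P.

u(x) = -1/4·sin(π/4·x), so u'(x) = -π*cos(π*x/4)/16.
Writing u(x) = A·sin(kπx/L) with A = -1/4 and k = 1, use ∫_0^L sin²(kπx/L) dx = L/2 and ∫_0^L cos²(kπx/L) dx = L/2.
u² = 1/16·sin²(π/4·x) and (u')² = π^2/256·cos²(π/4·x), and each of sin², cos² integrates to L/2 = 2 over (0, 4).
∫_0^4 u² dx = 1/8, so ||u||_L² = sqrt(2)/4.
∫_0^4 (u')² dx = π^2/128, so ||u'||_L² = sqrt(2)*π/16.
Ratio ||u||_L² / ||u'||_L² = 4/π.
Sharp Poincaré constant on H^1_0(0, 4) is C_P = L/π = 4/π, achieved by sin(π/4·x).
This is the k = 1 eigenfunction (up to amplitude), so the ratio equals the sharp Poincaré constant exactly.


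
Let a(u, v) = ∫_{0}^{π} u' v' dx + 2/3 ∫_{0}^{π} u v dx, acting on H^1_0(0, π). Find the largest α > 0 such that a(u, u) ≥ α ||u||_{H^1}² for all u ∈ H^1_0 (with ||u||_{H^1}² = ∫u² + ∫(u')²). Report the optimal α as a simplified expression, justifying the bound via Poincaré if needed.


α = 5/6

Coercivity of a(·,·) on H^1_0(0, π) means a(u, u) ≥ α ||u||_{H^1}² for every u ∈ H^1_0.
The interval has length L = π, and Poincaré/coercivity depend only on L. Here a(u, u) = ∫(u')² + (2/3)·∫u².
Here 0 < c = 2/3 < 1. The condition a(u,u) ≥ α||u||_{H^1}² reads (1−α)∫(u')² ≥ (α−c)∫u². Any admissible α is ≤ 1 (rapidly oscillating u have ∫u²/∫(u')² → 0), and α = 1 would force 0 ≥ (1−c)∫u², impossible since c < 1; so 1−α > 0. By the sharp Poincaré inequality on H^1_0 of an interval of length L, ∫(u')² ≥ (π/L)²∫u² with equality for the first sine mode sin(π(x−x₀)/L) (x₀ the left endpoint), so the inequality holds for all u iff (1−α)(π/L)² ≥ α − c, i.e. α ≤ ((π/L)² + c)/((π/L)² + 1) = (1 + c(L/π)²)/(1 + (L/π)²). With (π/L)² = 1 and c = 2/3, the largest admissible constant is α = ((π/L)² + c)/((π/L)² + 1).
Simplifying, α = 5/6.


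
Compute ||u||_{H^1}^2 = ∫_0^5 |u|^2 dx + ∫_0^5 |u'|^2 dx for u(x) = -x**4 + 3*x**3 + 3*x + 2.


||u||_{H^1}^2 = 15190055/252

The H^1 norm (squared) on an interval (0, L) is
  ||u||_{H^1}^2 = ∫_0^L u(x)^2 dx + ∫_0^L u'(x)^2 dx.
Compute u'(x) = -4*x**3 + 9*x**2 + 3.
Then u(x)^2 = x**8 - 6*x**7 + 9*x**6 - 6*x**5 + 14*x**4 + 12*x**3 + 9*x**2 + 12*x + 4 and u'(x)^2 = 16*x**6 - 72*x**5 + 81*x**4 - 24*x**3 + 54*x**2 + 9.
Integrate each monomial from 0 to 5 using ∫_0^5 c·x^n dx = c·5^(n+1)/(n+1):
  ∫_0^5 u(x)^2 dx = ∫_0^5 (x^8 - 6*x^7 + 9*x^6 - 6*x^5 + 14*x^4 + 12*x^3 + 9*x^2 + 12*x + 4) dx. Term by term:
    ∫_0^5 x^8 dx = 1953125/9;  ∫_0^5 -6*x^7 dx = -1171875/4;  ∫_0^5 9*x^6 dx = 703125/7;
    ∫_0^5 -6*x^5 dx = -15625;  ∫_0^5 14*x^4 dx = 8750;  ∫_0^5 12*x^3 dx = 1875;
    ∫_0^5 9*x^2 dx = 375;  ∫_0^5 12*x dx = 150;  ∫_0^5 4 dx = 20.
  Sum: 1953125/9 − 1171875/4 + 703125/7 − 15625 + 8750 + 1875 + 375 + 150 + 20 = 5049215/252.
  ∫_0^5 u'(x)^2 dx = ∫_0^5 (16*x^6 - 72*x^5 + 81*x^4 - 24*x^3 + 54*x^2 + 9) dx. Term by term:
    ∫_0^5 16*x^6 dx = 1250000/7;  ∫_0^5 -72*x^5 dx = -187500;  ∫_0^5 81*x^4 dx = 50625;
    ∫_0^5 -24*x^3 dx = -3750;  ∫_0^5 54*x^2 dx = 2250;  ∫_0^5 9 dx = 45.
  Sum: 1250000/7 − 187500 + 50625 − 3750 + 2250 + 45 = 281690/7.
Adding: ||u||_{H^1}^2 = 5049215/252 + 281690/7 = 15190055/252.


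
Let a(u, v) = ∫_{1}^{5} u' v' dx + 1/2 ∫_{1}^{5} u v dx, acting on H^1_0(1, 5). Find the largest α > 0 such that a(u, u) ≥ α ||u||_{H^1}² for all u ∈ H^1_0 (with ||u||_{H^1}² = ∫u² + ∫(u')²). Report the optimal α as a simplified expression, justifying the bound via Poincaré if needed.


α = (8 + π^2)/(π^2 + 16)

Coercivity of a(·,·) on H^1_0(1, 5) means a(u, u) ≥ α ||u||_{H^1}² for every u ∈ H^1_0.
The interval has length L = 4, and Poincaré/coercivity depend only on L. Here a(u, u) = ∫(u')² + (1/2)·∫u².
Here 0 < c = 1/2 < 1. The condition a(u,u) ≥ α||u||_{H^1}² reads (1−α)∫(u')² ≥ (α−c)∫u². Any admissible α is ≤ 1 (rapidly oscillating u have ∫u²/∫(u')² → 0), and α = 1 would force 0 ≥ (1−c)∫u², impossible since c < 1; so 1−α > 0. By the sharp Poincaré inequality on H^1_0 of an interval of length L, ∫(u')² ≥ (π/L)²∫u² with equality for the first sine mode sin(π(x−x₀)/L) (x₀ the left endpoint), so the inequality holds for all u iff (1−α)(π/L)² ≥ α − c, i.e. α ≤ ((π/L)² + c)/((π/L)² + 1) = (1 + c(L/π)²)/(1 + (L/π)²). With (π/L)² = π^2/16 and c = 1/2, the largest admissible constant is α = ((π/L)² + c)/((π/L)² + 1).
Simplifying, α = (8 + π^2)/(π^2 + 16).


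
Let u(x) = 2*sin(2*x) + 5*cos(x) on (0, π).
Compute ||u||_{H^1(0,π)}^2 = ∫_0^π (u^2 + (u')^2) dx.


||u||_{H^1(0,π)}^2 = 160/3 + 35*π

u'(x) = -5*sin(x) + 4*cos(2*x).
Expand u² and (u')² and integrate term by term on (0, π), using: for integers n ≥ 1, ∫_0^π sin²(nx) dx = ∫_0^π cos²(nx) dx = π/2; for n ≠ n', ∫_0^π sin(nx)sin(n'x) dx = ∫_0^π cos(nx)cos(n'x) dx = 0; and by product-to-sum, ∫_0^π sin(nx)cos(n'x) dx = ½∫_0^π [sin((n+n')x) + sin((n−n')x)] dx, which is 0 when n+n' is even and 2n/(n²−n'²) when n+n' is odd (it need not vanish on (0, π)).
  u² squared terms: (2)²·∫sin(2x)² dx = 4·π/2 = 2*π;  (5)²·∫cos(x)² dx = 25·π/2 = 25*π/2.
  u² cross terms: 2·(2)·(5)·∫sin(2x)·cos(x) dx = 20·(4/3) = 80/3.
  So ∫_0^π u² dx = 2*π + 25*π/2 + 80/3 = 80/3 + 29*π/2.
  (u')² squared terms: (-5)²·∫sin(x)² dx = 25·π/2 = 25*π/2;  (4)²·∫cos(2x)² dx = 16·π/2 = 8*π.
  (u')² cross terms: 2·(-5)·(4)·∫sin(x)·cos(2x) dx = -40·(-2/3) = 80/3.
  So ∫_0^π (u')² dx = 25*π/2 + 8*π + 80/3 = 80/3 + 41*π/2.
||u||_{H^1}^2 = (80/3 + 29*π/2) + (80/3 + 41*π/2) = 160/3 + 35*π.


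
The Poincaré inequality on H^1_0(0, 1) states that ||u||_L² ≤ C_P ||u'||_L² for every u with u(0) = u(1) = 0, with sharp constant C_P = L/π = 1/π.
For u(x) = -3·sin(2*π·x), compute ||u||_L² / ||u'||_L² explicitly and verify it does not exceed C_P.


||u||_L² / ||u'||_L² = 1/(2*π) < C_P = 1/π.

u(x) = -3·sin(2*π·x), so u'(x) = -6*π*cos(2*π*x).
Writing u(x) = A·sin(kπx/L) with A = -3 and k = 2, use ∫_0^L sin²(kπx/L) dx = L/2 and ∫_0^L cos²(kπx/L) dx = L/2.
u² = 9·sin²(2*π·x) and (u')² = 36*π^2·cos²(2*π·x), and each of sin², cos² integrates to L/2 = 1/2 over (0, 1).
∫_0^1 u² dx = 9/2, so ||u||_L² = 3*sqrt(2)/2.
∫_0^1 (u')² dx = 18*π^2, so ||u'||_L² = 3*sqrt(2)*π.
Ratio ||u||_L² / ||u'||_L² = 1/(2*π).
Sharp Poincaré constant on H^1_0(0, 1) is C_P = L/π = 1/π, achieved by sin(π·x).
This is the k = 2 harmonic; the ratio L/(kπ) is strictly less than C_P = L/π, consistent with the sharp inequality ||u||_L² ≤ C_P ||u'||_L².
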